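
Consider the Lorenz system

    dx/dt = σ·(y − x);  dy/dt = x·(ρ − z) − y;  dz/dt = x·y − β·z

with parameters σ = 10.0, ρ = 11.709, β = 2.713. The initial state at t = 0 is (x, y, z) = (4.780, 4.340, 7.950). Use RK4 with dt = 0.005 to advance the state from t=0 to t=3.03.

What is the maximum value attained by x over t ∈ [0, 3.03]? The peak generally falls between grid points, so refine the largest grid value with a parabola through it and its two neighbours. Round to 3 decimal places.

max x = 6.732

t=0.000: state=(4.780, 4.340, 7.950)
step 1 (dt=0.005): k1=(-4.400, 13.628, -0.823), k2=(-3.949, 13.562, -0.703), k3=(-3.962, 13.565, -0.699), k4=(-3.524, 13.502, -0.577); state += dt/6·(k1+2k2+2k3+k4)
t=0.005: state=(4.760, 4.408, 7.946)
t=0.010: state=(4.745, 4.475, 7.944)
t=0.015: state=(4.733, 4.542, 7.943)
continuing one RK4 step at a time; state shown every 20 steps (Δt=0.1):
t=0.100: state=(4.979, 5.615, 8.171)
t=0.200: state=(5.786, 6.661, 9.155)
t=0.300: state=(6.533, 7.059, 10.756)
t=0.400: state=(6.702, 6.489, 12.202)
t=0.500: state=(6.161, 5.366, 12.657)
t=0.600: state=(5.299, 4.458, 12.083)
t=0.700: state=(4.606, 4.096, 11.029)
t=0.800: state=(4.307, 4.217, 10.003)
t=0.900: state=(4.406, 4.679, 9.308)
t=1.000: state=(4.818, 5.346, 9.120)
t=1.100: state=(5.407, 6.020, 9.515)
t=1.200: state=(5.961, 6.409, 10.386)
t=1.300: state=(6.223, 6.275, 11.347)
t=1.400: state=(6.058, 5.698, 11.893)
t=1.500: state=(5.586, 5.052, 11.799)
t=1.600: state=(5.085, 4.655, 11.239)
t=1.700: state=(4.774, 4.596, 10.542)
t=1.800: state=(4.732, 4.821, 9.981)
t=1.900: state=(4.932, 5.227, 9.730)
t=2.000: state=(5.285, 5.673, 9.864)
t=2.100: state=(5.655, 5.981, 10.332)
t=2.200: state=(5.885, 6.001, 10.930)
t=2.300: state=(5.870, 5.728, 11.370)
t=2.400: state=(5.634, 5.328, 11.454)
t=2.500: state=(5.315, 5.009, 11.198)
t=2.600: state=(5.066, 4.888, 10.770)
t=2.700: state=(4.975, 4.972, 10.365)
t=2.800: state=(5.053, 5.204, 10.130)
t=2.900: state=(5.254, 5.490, 10.139)
t=3.000: state=(5.493, 5.717, 10.378)
t=3.030: state=(5.557, 5.757, 10.480)
largest grid value and its neighbours: x(0.370)=6.73160, x(0.375)=6.73165, x(0.380)=6.72974
parabola through these three points peaks at t≈0.373 with x≈6.73187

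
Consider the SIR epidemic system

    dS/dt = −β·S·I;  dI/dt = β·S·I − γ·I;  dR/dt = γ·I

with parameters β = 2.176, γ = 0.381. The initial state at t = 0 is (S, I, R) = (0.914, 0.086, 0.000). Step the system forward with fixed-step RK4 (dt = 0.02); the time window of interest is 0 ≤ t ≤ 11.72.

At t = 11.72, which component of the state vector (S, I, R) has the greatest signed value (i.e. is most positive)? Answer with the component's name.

t=0.000: state=(0.914, 0.086, 0.000)
step 1 (dt=0.02): k1=(-0.171, 0.138, 0.033), k2=(-0.173, 0.140, 0.033), k3=(-0.174, 0.140, 0.033), k4=(-0.176, 0.142, 0.034); state += dt/6·(k1+2k2+2k3+k4)
t=0.020: state=(0.911, 0.089, 0.001)
t=0.040: state=(0.907, 0.092, 0.001)
t=0.060: state=(0.903, 0.095, 0.002)
continuing one RK4 step at a time; state shown every 25 steps (Δt=0.5):
t=0.500: state=(0.794, 0.181, 0.025)
t=1.000: state=(0.606, 0.322, 0.072)
t=1.500: state=(0.394, 0.458, 0.147)
t=2.000: state=(0.229, 0.529, 0.242)
t=2.500: state=(0.128, 0.528, 0.344)
t=3.000: state=(0.074, 0.485, 0.441)
t=3.500: state=(0.045, 0.427, 0.528)
t=4.000: state=(0.029, 0.367, 0.604)
t=4.500: state=(0.020, 0.312, 0.668)
t=5.000: state=(0.015, 0.263, 0.723)
t=5.500: state=(0.011, 0.220, 0.769)
t=6.000: state=(0.009, 0.184, 0.807)
t=6.500: state=(0.008, 0.153, 0.839)
t=7.000: state=(0.007, 0.128, 0.866)
t=7.500: state=(0.006, 0.106, 0.888)
t=8.000: state=(0.005, 0.088, 0.906)
t=8.500: state=(0.005, 0.073, 0.922)
t=9.000: state=(0.004, 0.061, 0.935)
t=9.500: state=(0.004, 0.051, 0.945)
t=10.000: state=(0.004, 0.042, 0.954)
t=10.500: state=(0.004, 0.035, 0.961)
t=11.000: state=(0.004, 0.029, 0.967)
t=11.500: state=(0.004, 0.024, 0.972)
t=11.720: state=(0.004, 0.022, 0.974)
compare at T: S=0.004, I=0.022, R=0.974

largest component: R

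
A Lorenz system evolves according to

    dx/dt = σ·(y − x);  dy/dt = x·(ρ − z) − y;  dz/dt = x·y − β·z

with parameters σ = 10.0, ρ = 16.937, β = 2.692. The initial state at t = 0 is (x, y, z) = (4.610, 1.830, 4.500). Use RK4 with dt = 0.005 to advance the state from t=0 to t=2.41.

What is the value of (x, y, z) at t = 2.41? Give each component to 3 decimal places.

t=0.000: state=(4.610, 1.830, 4.500)
step 1 (dt=0.005): k1=(-27.800, 55.505, -3.678), k2=(-25.717, 54.543, -3.150), k3=(-25.793, 54.604, -3.154), k4=(-23.780, 53.698, -2.648); state += dt/6·(k1+2k2+2k3+k4)
t=0.005: state=(4.481, 2.103, 4.484)
t=0.010: state=(4.372, 2.367, 4.473)
t=0.015: state=(4.280, 2.624, 4.467)
continuing one RK4 step at a time; state shown every 20 steps (Δt=0.1):
t=0.100: state=(4.643, 6.626, 5.074)
t=0.200: state=(7.802, 11.846, 9.003)
t=0.300: state=(11.455, 13.617, 18.584)
t=0.400: state=(10.378, 6.245, 24.514)
t=0.500: state=(5.450, 0.877, 20.908)
t=0.600: state=(2.185, 0.179, 16.087)
t=0.700: state=(1.034, 0.528, 12.331)
t=0.800: state=(0.881, 1.002, 9.481)
t=0.900: state=(1.207, 1.739, 7.366)
t=1.000: state=(2.005, 3.123, 5.965)
t=1.100: state=(3.595, 5.753, 5.640)
t=1.200: state=(6.478, 10.087, 7.846)
t=1.300: state=(10.275, 13.565, 15.222)
t=1.400: state=(11.163, 9.073, 23.360)
t=1.500: state=(7.125, 2.338, 22.264)
t=1.600: state=(3.262, 0.582, 17.536)
t=1.700: state=(1.616, 0.805, 13.521)
t=1.800: state=(1.305, 1.385, 10.460)
t=1.900: state=(1.671, 2.316, 8.227)
t=2.000: state=(2.647, 4.007, 6.876)
t=2.100: state=(4.536, 7.026, 6.987)
t=2.200: state=(7.643, 11.219, 10.326)
t=2.300: state=(10.729, 12.505, 18.184)
t=2.400: state=(9.944, 6.714, 23.219)
t=2.410: state=(9.604, 6.035, 23.217)

(x, y, z) = (9.604, 6.035, 23.217)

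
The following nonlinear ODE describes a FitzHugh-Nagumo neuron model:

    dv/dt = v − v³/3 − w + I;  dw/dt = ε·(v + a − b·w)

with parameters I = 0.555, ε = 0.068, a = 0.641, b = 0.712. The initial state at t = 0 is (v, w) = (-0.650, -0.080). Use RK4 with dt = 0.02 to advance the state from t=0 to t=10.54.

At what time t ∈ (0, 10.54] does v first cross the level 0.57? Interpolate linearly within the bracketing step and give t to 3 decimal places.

t = 3.570

t=0.000: state=(-0.650, -0.080)
step 1 (dt=0.02): k1=(0.077, 0.003), k2=(0.077, 0.003), k3=(0.077, 0.003), k4=(0.077, 0.003); state += dt/6·(k1+2k2+2k3+k4)
t=0.020: state=(-0.648, -0.080)
t=0.040: state=(-0.647, -0.080)
t=0.060: state=(-0.645, -0.080)
continuing one RK4 step at a time; state shown every 25 steps (Δt=0.5):
t=0.500: state=(-0.606, -0.078)
t=1.000: state=(-0.547, -0.074)
t=1.500: state=(-0.467, -0.068)
t=2.000: state=(-0.353, -0.058)
t=2.500: state=(-0.182, -0.044)
t=3.000: state=(0.083, -0.024)
t=3.500: state=(0.498, 0.008)
t=3.560: state=(0.560, 0.012)
next step: t=3.580: state=(0.581, 0.014) — v has crossed 0.57
linear interpolation between t=3.560 (0.55971) and t=3.580 (0.58072) → t≈3.570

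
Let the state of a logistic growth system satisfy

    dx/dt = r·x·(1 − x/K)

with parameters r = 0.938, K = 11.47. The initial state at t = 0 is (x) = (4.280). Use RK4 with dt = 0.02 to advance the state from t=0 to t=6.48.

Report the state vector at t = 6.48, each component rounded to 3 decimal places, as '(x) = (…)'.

(x) = (11.426)

t=0.000: state=(4.280)
step 1 (dt=0.02): k1=(2.517), k2=(2.523), k3=(2.523), k4=(2.528); state += dt/6·(k1+2k2+2k3+k4)
t=0.020: state=(4.330)
t=0.040: state=(4.381)
t=0.060: state=(4.432)
continuing one RK4 step at a time; state shown every 25 steps (Δt=0.5):
t=0.500: state=(5.592)
t=1.000: state=(6.920)
t=1.500: state=(8.127)
t=2.000: state=(9.122)
t=2.500: state=(9.879)
t=3.000: state=(10.420)
t=3.500: state=(10.790)
t=4.000: state=(11.035)
t=4.500: state=(11.194)
t=5.000: state=(11.296)
t=5.500: state=(11.360)
t=6.000: state=(11.401)
t=6.480: state=(11.426)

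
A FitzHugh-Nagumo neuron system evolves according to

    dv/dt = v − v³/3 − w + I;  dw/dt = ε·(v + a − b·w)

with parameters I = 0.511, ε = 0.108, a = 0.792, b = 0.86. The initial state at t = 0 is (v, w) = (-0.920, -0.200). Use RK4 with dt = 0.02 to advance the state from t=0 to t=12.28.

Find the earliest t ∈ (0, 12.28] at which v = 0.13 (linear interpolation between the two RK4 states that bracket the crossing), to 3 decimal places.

t = 7.980

t=0.000: state=(-0.920, -0.200)
step 1 (dt=0.02): k1=(0.051, 0.005), k2=(0.051, 0.005), k3=(0.051, 0.005), k4=(0.051, 0.005); state += dt/6·(k1+2k2+2k3+k4)
t=0.020: state=(-0.919, -0.200)
t=0.040: state=(-0.918, -0.200)
t=0.060: state=(-0.917, -0.200)
continuing one RK4 step at a time; state shown every 25 steps (Δt=0.5):
t=0.500: state=(-0.894, -0.197)
t=1.000: state=(-0.868, -0.193)
t=1.500: state=(-0.841, -0.187)
t=2.000: state=(-0.812, -0.181)
t=2.500: state=(-0.782, -0.173)
t=3.000: state=(-0.751, -0.164)
t=3.500: state=(-0.717, -0.153)
t=4.000: state=(-0.681, -0.141)
t=4.500: state=(-0.641, -0.128)
t=5.000: state=(-0.594, -0.113)
t=5.500: state=(-0.540, -0.096)
t=6.000: state=(-0.473, -0.077)
t=6.500: state=(-0.387, -0.054)
t=7.000: state=(-0.271, -0.027)
t=7.500: state=(-0.106, 0.005)
t=7.960: state=(0.118, 0.044)
next step: t=7.980: state=(0.130, 0.046) — v has crossed 0.13
linear interpolation between t=7.960 (0.11826) and t=7.980 (0.13005) → t≈7.980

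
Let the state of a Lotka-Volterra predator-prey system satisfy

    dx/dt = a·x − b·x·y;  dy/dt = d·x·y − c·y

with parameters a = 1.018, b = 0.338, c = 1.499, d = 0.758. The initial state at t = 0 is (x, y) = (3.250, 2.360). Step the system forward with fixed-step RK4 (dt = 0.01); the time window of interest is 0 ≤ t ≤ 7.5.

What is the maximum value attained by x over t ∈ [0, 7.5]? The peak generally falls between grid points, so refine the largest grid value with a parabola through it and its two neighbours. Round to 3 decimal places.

t=0.000: state=(3.250, 2.360)
step 1 (dt=0.01): k1=(0.716, 2.276), k2=(0.704, 2.294), k3=(0.704, 2.294), k4=(0.692, 2.311); state += dt/6·(k1+2k2+2k3+k4)
t=0.010: state=(3.257, 2.383)
t=0.020: state=(3.264, 2.406)
t=0.030: state=(3.270, 2.430)
continuing one RK4 step at a time; state shown every 25 steps (Δt=0.25):
t=0.250: state=(3.342, 3.039)
t=0.500: state=(3.218, 3.904)
t=0.750: state=(2.872, 4.794)
t=1.000: state=(2.398, 5.435)
t=1.250: state=(1.932, 5.625)
t=1.500: state=(1.561, 5.374)
t=1.750: state=(1.306, 4.840)
t=2.000: state=(1.150, 4.193)
t=2.250: state=(1.070, 3.554)
t=2.500: state=(1.047, 2.983)
t=2.750: state=(1.072, 2.505)
t=3.000: state=(1.138, 2.122)
t=3.250: state=(1.243, 1.827)
t=3.500: state=(1.387, 1.610)
t=3.750: state=(1.572, 1.464)
t=4.000: state=(1.798, 1.384)
t=4.250: state=(2.066, 1.372)
t=4.500: state=(2.368, 1.434)
t=4.750: state=(2.689, 1.592)
t=5.000: state=(2.999, 1.877)
t=5.250: state=(3.242, 2.335)
t=5.500: state=(3.342, 3.004)
t=5.750: state=(3.228, 3.864)
t=6.000: state=(2.891, 4.758)
t=6.250: state=(2.420, 5.415)
t=6.500: state=(1.951, 5.627)
t=6.750: state=(1.575, 5.393)
t=7.000: state=(1.315, 4.867)
t=7.250: state=(1.155, 4.222)
t=7.500: state=(1.072, 3.581)
largest grid value and its neighbours: x(0.230)=3.34198, x(0.240)=3.34221, x(0.250)=3.34208
parabola through these three points peaks at t≈0.241 with x≈3.34221

max x = 3.342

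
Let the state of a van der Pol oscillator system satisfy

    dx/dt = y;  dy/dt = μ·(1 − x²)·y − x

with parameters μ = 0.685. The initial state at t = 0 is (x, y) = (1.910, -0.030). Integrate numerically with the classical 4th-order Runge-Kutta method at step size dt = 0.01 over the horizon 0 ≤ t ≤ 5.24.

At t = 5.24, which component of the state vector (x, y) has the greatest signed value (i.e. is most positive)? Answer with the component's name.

t=0.000: state=(1.910, -0.030)
step 1 (dt=0.01): k1=(-0.030, -1.856), k2=(-0.039, -1.839), k3=(-0.039, -1.839), k4=(-0.048, -1.822); state += dt/6·(k1+2k2+2k3+k4)
t=0.010: state=(1.910, -0.048)
t=0.020: state=(1.909, -0.066)
t=0.030: state=(1.908, -0.084)
continuing one RK4 step at a time; state shown every 20 steps (Δt=0.2):
t=0.200: state=(1.871, -0.340)
t=0.400: state=(1.780, -0.561)
t=0.600: state=(1.650, -0.731)
t=0.800: state=(1.488, -0.884)
t=1.000: state=(1.296, -1.039)
t=1.200: state=(1.072, -1.214)
t=1.400: state=(0.809, -1.422)
t=1.600: state=(0.500, -1.673)
t=1.800: state=(0.137, -1.958)
t=2.000: state=(-0.282, -2.226)
t=2.200: state=(-0.744, -2.352)
t=2.400: state=(-1.202, -2.167)
t=2.600: state=(-1.587, -1.634)
t=2.800: state=(-1.845, -0.944)
t=3.000: state=(-1.970, -0.334)
t=3.200: state=(-1.991, 0.104)
t=3.400: state=(-1.939, 0.396)
t=3.600: state=(-1.838, 0.598)
t=3.800: state=(-1.702, 0.754)
t=4.000: state=(-1.537, 0.895)
t=4.200: state=(-1.344, 1.040)
t=4.400: state=(-1.120, 1.207)
t=4.600: state=(-0.859, 1.408)
t=4.800: state=(-0.554, 1.654)
t=5.000: state=(-0.195, 1.938)
t=5.200: state=(0.222, 2.218)
t=5.240: state=(0.311, 2.264)
compare at T: x=0.311, y=2.264

largest component: y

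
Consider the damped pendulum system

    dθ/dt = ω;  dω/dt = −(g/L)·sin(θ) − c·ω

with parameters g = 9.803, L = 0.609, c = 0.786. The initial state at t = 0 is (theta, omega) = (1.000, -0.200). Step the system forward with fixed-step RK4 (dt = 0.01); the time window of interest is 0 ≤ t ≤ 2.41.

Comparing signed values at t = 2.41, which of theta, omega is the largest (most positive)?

t=0.000: state=(1.000, -0.200)
step 1 (dt=0.01): k1=(-0.200, -13.388), k2=(-0.267, -13.327), k3=(-0.267, -13.324), k4=(-0.333, -13.260); state += dt/6·(k1+2k2+2k3+k4)
t=0.010: state=(0.997, -0.333)
t=0.020: state=(0.993, -0.465)
t=0.030: state=(0.988, -0.596)
continuing one RK4 step at a time; state shown every 10 steps (Δt=0.1):
t=0.100: state=(0.916, -1.459)
t=0.200: state=(0.716, -2.482)
t=0.300: state=(0.431, -3.137)
t=0.400: state=(0.105, -3.307)
t=0.500: state=(-0.213, -2.966)
t=0.600: state=(-0.474, -2.210)
t=0.700: state=(-0.647, -1.209)
t=0.800: state=(-0.714, -0.133)
t=0.900: state=(-0.675, 0.878)
t=1.000: state=(-0.544, 1.705)
t=1.100: state=(-0.344, 2.245)
t=1.200: state=(-0.108, 2.421)
t=1.300: state=(0.127, 2.217)
t=1.400: state=(0.325, 1.694)
t=1.500: state=(0.459, 0.965)
t=1.600: state=(0.516, 0.157)
t=1.700: state=(0.492, -0.611)
t=1.800: state=(0.398, -1.237)
t=1.900: state=(0.252, -1.641)
t=2.000: state=(0.079, -1.772)
t=2.100: state=(-0.093, -1.624)
t=2.200: state=(-0.238, -1.240)
t=2.300: state=(-0.336, -0.701)
t=2.400: state=(-0.376, -0.101)
t=2.410: state=(-0.377, -0.041)
compare at T: theta=-0.377, omega=-0.041

largest component: omega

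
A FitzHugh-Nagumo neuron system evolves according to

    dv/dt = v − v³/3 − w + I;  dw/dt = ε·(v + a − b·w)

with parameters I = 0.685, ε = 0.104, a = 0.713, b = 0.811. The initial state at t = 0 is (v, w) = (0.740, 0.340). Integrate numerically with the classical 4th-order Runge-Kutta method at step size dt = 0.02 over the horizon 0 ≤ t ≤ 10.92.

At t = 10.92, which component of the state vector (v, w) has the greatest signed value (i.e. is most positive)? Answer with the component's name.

t=0.000: state=(0.740, 0.340)
step 1 (dt=0.02): k1=(0.950, 0.122), k2=(0.953, 0.123), k3=(0.953, 0.123), k4=(0.956, 0.124); state += dt/6·(k1+2k2+2k3+k4)
t=0.020: state=(0.759, 0.342)
t=0.040: state=(0.778, 0.345)
t=0.060: state=(0.798, 0.348)
continuing one RK4 step at a time; state shown every 25 steps (Δt=0.5):
t=0.500: state=(1.219, 0.412)
t=1.000: state=(1.564, 0.503)
t=1.500: state=(1.706, 0.603)
t=2.000: state=(1.730, 0.702)
t=2.500: state=(1.708, 0.797)
t=3.000: state=(1.670, 0.887)
t=3.500: state=(1.626, 0.970)
t=4.000: state=(1.579, 1.048)
t=4.500: state=(1.530, 1.120)
t=5.000: state=(1.480, 1.187)
t=5.500: state=(1.428, 1.248)
t=6.000: state=(1.374, 1.304)
t=6.500: state=(1.318, 1.355)
t=7.000: state=(1.259, 1.401)
t=7.500: state=(1.195, 1.442)
t=8.000: state=(1.127, 1.478)
t=8.500: state=(1.051, 1.509)
t=9.000: state=(0.966, 1.534)
t=9.500: state=(0.866, 1.554)
t=10.000: state=(0.743, 1.567)
t=10.500: state=(0.584, 1.573)
t=10.920: state=(0.403, 1.570)
compare at T: v=0.403, w=1.570

largest component: w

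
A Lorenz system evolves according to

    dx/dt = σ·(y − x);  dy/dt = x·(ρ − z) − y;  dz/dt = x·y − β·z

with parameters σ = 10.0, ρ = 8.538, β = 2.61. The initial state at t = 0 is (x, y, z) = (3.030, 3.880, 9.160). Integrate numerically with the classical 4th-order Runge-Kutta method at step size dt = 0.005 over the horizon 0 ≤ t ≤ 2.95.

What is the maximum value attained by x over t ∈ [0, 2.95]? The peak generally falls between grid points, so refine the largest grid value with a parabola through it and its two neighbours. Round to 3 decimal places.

t=0.000: state=(3.030, 3.880, 9.160)
step 1 (dt=0.005): k1=(8.500, -5.765, -12.151), k2=(8.143, -5.671, -12.033), k3=(8.155, -5.671, -12.037), k4=(7.809, -5.577, -11.923); state += dt/6·(k1+2k2+2k3+k4)
t=0.005: state=(3.071, 3.852, 9.100)
t=0.010: state=(3.108, 3.824, 9.041)
t=0.015: state=(3.142, 3.798, 8.983)
continuing one RK4 step at a time; state shown every 20 steps (Δt=0.1):
t=0.100: state=(3.406, 3.493, 8.110)
t=0.200: state=(3.428, 3.443, 7.284)
t=0.300: state=(3.497, 3.635, 6.683)
t=0.400: state=(3.708, 3.989, 6.354)
t=0.500: state=(4.045, 4.428, 6.333)
t=0.600: state=(4.446, 4.847, 6.621)
t=0.700: state=(4.811, 5.119, 7.147)
t=0.800: state=(5.028, 5.140, 7.746)
t=0.900: state=(5.025, 4.910, 8.203)
t=1.000: state=(4.821, 4.548, 8.370)
t=1.100: state=(4.519, 4.209, 8.240)
t=1.200: state=(4.236, 3.995, 7.917)
t=1.300: state=(4.054, 3.935, 7.535)
t=1.400: state=(4.001, 4.011, 7.206)
t=1.500: state=(4.067, 4.184, 7.001)
t=1.600: state=(4.221, 4.405, 6.960)
t=1.700: state=(4.417, 4.614, 7.080)
t=1.800: state=(4.597, 4.752, 7.319)
t=1.900: state=(4.710, 4.777, 7.598)
t=2.000: state=(4.725, 4.690, 7.824)
t=2.100: state=(4.647, 4.533, 7.931)
t=2.200: state=(4.513, 4.368, 7.901)
t=2.300: state=(4.374, 4.248, 7.766)
t=2.400: state=(4.272, 4.198, 7.584)
t=2.500: state=(4.230, 4.221, 7.412)
t=2.600: state=(4.251, 4.299, 7.297)
t=2.700: state=(4.320, 4.406, 7.262)
t=2.800: state=(4.413, 4.509, 7.309)
t=2.900: state=(4.502, 4.580, 7.416)
t=2.950: state=(4.537, 4.597, 7.482)
largest grid value and its neighbours: x(0.845)=5.05466, x(0.850)=5.05476, x(0.855)=5.05429
parabola through these three points peaks at t≈0.848 with x≈5.05479

max x = 5.055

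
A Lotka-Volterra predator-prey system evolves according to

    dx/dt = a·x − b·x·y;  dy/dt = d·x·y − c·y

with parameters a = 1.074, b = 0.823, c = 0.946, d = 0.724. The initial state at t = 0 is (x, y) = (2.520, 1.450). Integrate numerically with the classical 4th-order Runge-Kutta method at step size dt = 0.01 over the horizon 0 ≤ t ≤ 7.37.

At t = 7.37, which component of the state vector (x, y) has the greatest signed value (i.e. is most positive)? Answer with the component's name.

largest component: y

t=0.000: state=(2.520, 1.450)
step 1 (dt=0.01): k1=(-0.301, 1.274), k2=(-0.314, 1.278), k3=(-0.314, 1.278), k4=(-0.327, 1.282); state += dt/6·(k1+2k2+2k3+k4)
t=0.010: state=(2.517, 1.463)
t=0.020: state=(2.513, 1.476)
t=0.030: state=(2.510, 1.489)
continuing one RK4 step at a time; state shown every 25 steps (Δt=0.25):
t=0.250: state=(2.364, 1.785)
t=0.500: state=(2.070, 2.108)
t=0.750: state=(1.709, 2.344)
t=1.000: state=(1.363, 2.441)
t=1.250: state=(1.081, 2.401)
t=1.500: state=(0.874, 2.260)
t=1.750: state=(0.733, 2.061)
t=2.000: state=(0.641, 1.841)
t=2.250: state=(0.587, 1.624)
t=2.500: state=(0.562, 1.422)
t=2.750: state=(0.559, 1.242)
t=3.000: state=(0.576, 1.086)
t=3.250: state=(0.611, 0.954)
t=3.500: state=(0.664, 0.845)
t=3.750: state=(0.737, 0.757)
t=4.000: state=(0.831, 0.688)
t=4.250: state=(0.948, 0.638)
t=4.500: state=(1.092, 0.606)
t=4.750: state=(1.263, 0.591)
t=5.000: state=(1.463, 0.597)
t=5.250: state=(1.688, 0.627)
t=5.500: state=(1.930, 0.686)
t=5.750: state=(2.171, 0.785)
t=6.000: state=(2.381, 0.937)
t=6.250: state=(2.515, 1.153)
t=6.500: state=(2.522, 1.439)
t=6.750: state=(2.372, 1.774)
t=7.000: state=(2.081, 2.099)
t=7.250: state=(1.721, 2.338)
t=7.370: state=(1.549, 2.405)
compare at T: x=1.549, y=2.405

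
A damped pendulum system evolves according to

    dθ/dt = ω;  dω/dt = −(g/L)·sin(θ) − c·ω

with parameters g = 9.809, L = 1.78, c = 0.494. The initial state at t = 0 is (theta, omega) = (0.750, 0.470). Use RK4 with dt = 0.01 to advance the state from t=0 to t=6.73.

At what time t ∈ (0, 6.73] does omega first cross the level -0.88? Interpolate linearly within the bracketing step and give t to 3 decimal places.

t=0.000: state=(0.750, 0.470)
step 1 (dt=0.01): k1=(0.470, -3.988), k2=(0.450, -3.988), k3=(0.450, -3.988), k4=(0.430, -3.987); state += dt/6·(k1+2k2+2k3+k4)
t=0.010: state=(0.755, 0.430)
t=0.020: state=(0.759, 0.390)
t=0.030: state=(0.762, 0.350)
continuing one RK4 step at a time; state shown every 25 steps (Δt=0.25):
t=0.250: state=(0.746, -0.485)
t=0.370: state=(0.663, -0.874)
next step: t=0.380: state=(0.655, -0.904) — omega has crossed -0.88
linear interpolation between t=0.370 (-0.87416) and t=0.380 (-0.90351) → t≈0.372

t = 0.372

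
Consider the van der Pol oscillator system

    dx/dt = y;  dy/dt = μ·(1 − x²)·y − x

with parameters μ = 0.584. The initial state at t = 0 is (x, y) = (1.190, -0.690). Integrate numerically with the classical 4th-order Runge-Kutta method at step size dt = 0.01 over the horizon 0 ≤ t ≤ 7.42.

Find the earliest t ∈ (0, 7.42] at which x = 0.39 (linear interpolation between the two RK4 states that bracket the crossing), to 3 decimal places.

t = 0.747

t=0.000: state=(1.190, -0.690)
step 1 (dt=0.01): k1=(-0.690, -1.022), k2=(-0.695, -1.021), k3=(-0.695, -1.021), k4=(-0.700, -1.020); state += dt/6·(k1+2k2+2k3+k4)
t=0.010: state=(1.183, -0.700)
t=0.020: state=(1.176, -0.710)
t=0.030: state=(1.169, -0.721)
continuing one RK4 step at a time; state shown every 25 steps (Δt=0.25):
t=0.250: state=(0.986, -0.941)
t=0.500: state=(0.719, -1.197)
t=0.740: state=(0.401, -1.459)
next step: t=0.750: state=(0.386, -1.470) — x has crossed 0.39
linear interpolation between t=0.740 (0.40062) and t=0.750 (0.38598) → t≈0.747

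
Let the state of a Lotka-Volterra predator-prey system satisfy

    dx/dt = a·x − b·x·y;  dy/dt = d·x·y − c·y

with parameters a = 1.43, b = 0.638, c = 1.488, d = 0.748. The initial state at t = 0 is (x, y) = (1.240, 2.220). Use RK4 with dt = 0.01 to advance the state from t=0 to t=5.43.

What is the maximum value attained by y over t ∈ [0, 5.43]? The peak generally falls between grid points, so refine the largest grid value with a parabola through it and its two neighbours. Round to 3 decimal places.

max y = 3.398

t=0.000: state=(1.240, 2.220)
step 1 (dt=0.01): k1=(0.017, -1.244), k2=(0.022, -1.241), k3=(0.022, -1.241), k4=(0.027, -1.237); state += dt/6·(k1+2k2+2k3+k4)
t=0.010: state=(1.240, 2.208)
t=0.020: state=(1.241, 2.195)
t=0.030: state=(1.241, 2.183)
continuing one RK4 step at a time; state shown every 20 steps (Δt=0.2):
t=0.200: state=(1.262, 1.987)
t=0.400: state=(1.321, 1.789)
t=0.600: state=(1.415, 1.630)
t=0.800: state=(1.542, 1.509)
t=1.000: state=(1.702, 1.428)
t=1.200: state=(1.894, 1.387)
t=1.400: state=(2.113, 1.390)
t=1.600: state=(2.349, 1.441)
t=1.800: state=(2.586, 1.548)
t=2.000: state=(2.796, 1.720)
t=2.200: state=(2.945, 1.965)
t=2.400: state=(2.992, 2.278)
t=2.600: state=(2.912, 2.635)
t=2.800: state=(2.707, 2.983)
t=3.000: state=(2.418, 3.253)
t=3.200: state=(2.104, 3.387)
t=3.400: state=(1.817, 3.370)
t=3.600: state=(1.586, 3.226)
t=3.800: state=(1.418, 2.997)
t=4.000: state=(1.310, 2.727)
t=4.200: state=(1.253, 2.452)
t=4.400: state=(1.241, 2.193)
t=4.600: state=(1.267, 1.963)
t=4.800: state=(1.330, 1.770)
t=5.000: state=(1.427, 1.615)
t=5.200: state=(1.558, 1.498)
t=5.400: state=(1.722, 1.421)
t=5.430: state=(1.749, 1.413)
largest grid value and its neighbours: y(3.270)=3.39801, y(3.280)=3.39805, y(3.290)=3.39771
parabola through these three points peaks at t≈3.276 with y≈3.39808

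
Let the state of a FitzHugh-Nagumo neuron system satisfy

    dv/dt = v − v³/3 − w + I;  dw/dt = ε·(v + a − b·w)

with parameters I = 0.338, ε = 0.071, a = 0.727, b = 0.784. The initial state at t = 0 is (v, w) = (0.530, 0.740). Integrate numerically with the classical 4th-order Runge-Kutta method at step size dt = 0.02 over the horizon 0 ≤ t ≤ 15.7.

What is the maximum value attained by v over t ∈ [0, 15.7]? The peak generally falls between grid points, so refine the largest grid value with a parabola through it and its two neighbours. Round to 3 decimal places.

t=0.000: state=(0.530, 0.740)
step 1 (dt=0.02): k1=(0.078, 0.048), k2=(0.078, 0.048), k3=(0.078, 0.048), k4=(0.079, 0.048); state += dt/6·(k1+2k2+2k3+k4)
t=0.020: state=(0.532, 0.741)
t=0.040: state=(0.533, 0.742)
t=0.060: state=(0.535, 0.743)
continuing one RK4 step at a time; state shown every 50 steps (Δt=1):
t=1.000: state=(0.612, 0.790)
t=2.000: state=(0.694, 0.842)
t=3.000: state=(0.763, 0.897)
t=4.000: state=(0.799, 0.953)
t=5.000: state=(0.785, 1.007)
t=6.000: state=(0.701, 1.054)
t=7.000: state=(0.500, 1.090)
t=8.000: state=(0.024, 1.101)
t=9.000: state=(-1.113, 1.058)
t=10.000: state=(-1.902, 0.939)
t=11.000: state=(-1.942, 0.805)
t=12.000: state=(-1.900, 0.679)
t=13.000: state=(-1.854, 0.562)
t=14.000: state=(-1.808, 0.456)
t=15.000: state=(-1.763, 0.358)
t=15.700: state=(-1.732, 0.294)
largest grid value and its neighbours: v(4.240)=0.80075, v(4.260)=0.80077, v(4.280)=0.80076
parabola through these three points peaks at t≈4.265 with v≈0.80077

max v = 0.801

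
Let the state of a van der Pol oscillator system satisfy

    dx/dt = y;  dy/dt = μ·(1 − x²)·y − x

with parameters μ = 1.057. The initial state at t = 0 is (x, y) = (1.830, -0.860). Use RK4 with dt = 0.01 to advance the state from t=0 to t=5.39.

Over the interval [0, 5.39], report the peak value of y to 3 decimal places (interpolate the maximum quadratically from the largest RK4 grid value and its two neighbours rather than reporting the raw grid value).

t=0.000: state=(1.830, -0.860)
step 1 (dt=0.01): k1=(-0.860, 0.305), k2=(-0.858, 0.291), k3=(-0.859, 0.292), k4=(-0.857, 0.278); state += dt/6·(k1+2k2+2k3+k4)
t=0.010: state=(1.821, -0.857)
t=0.020: state=(1.813, -0.854)
t=0.030: state=(1.804, -0.852)
continuing one RK4 step at a time; state shown every 20 steps (Δt=0.2):
t=0.200: state=(1.661, -0.843)
t=0.400: state=(1.489, -0.888)
t=0.600: state=(1.303, -0.981)
t=0.800: state=(1.093, -1.124)
t=1.000: state=(0.849, -1.332)
t=1.200: state=(0.555, -1.629)
t=1.400: state=(0.190, -2.032)
t=1.600: state=(-0.263, -2.496)
t=1.800: state=(-0.797, -2.784)
t=2.000: state=(-1.336, -2.478)
t=2.200: state=(-1.746, -1.564)
t=2.400: state=(-1.962, -0.635)
t=2.600: state=(-2.023, -0.040)
t=2.800: state=(-1.996, 0.276)
t=3.000: state=(-1.922, 0.447)
t=3.200: state=(-1.822, 0.555)
t=3.400: state=(-1.702, 0.641)
t=3.600: state=(-1.565, 0.727)
t=3.800: state=(-1.410, 0.826)
t=4.000: state=(-1.233, 0.950)
t=4.200: state=(-1.028, 1.115)
t=4.400: state=(-0.783, 1.343)
t=4.600: state=(-0.485, 1.657)
t=4.800: state=(-0.114, 2.070)
t=5.000: state=(0.346, 2.520)
t=5.200: state=(0.879, 2.737)
t=5.390: state=(1.375, 2.369)
largest grid value and its neighbours: y(5.180)=2.73770, y(5.190)=2.73793, y(5.200)=2.73653
parabola through these three points peaks at t≈5.186 with y≈2.73803

max y = 2.738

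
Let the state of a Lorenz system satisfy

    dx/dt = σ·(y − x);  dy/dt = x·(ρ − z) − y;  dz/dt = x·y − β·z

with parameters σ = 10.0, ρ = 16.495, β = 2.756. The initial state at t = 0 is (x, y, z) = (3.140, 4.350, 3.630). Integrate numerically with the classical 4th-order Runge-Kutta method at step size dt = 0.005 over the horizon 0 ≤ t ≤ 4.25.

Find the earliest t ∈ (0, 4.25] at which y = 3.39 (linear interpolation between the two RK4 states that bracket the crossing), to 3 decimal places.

t=0.000: state=(3.140, 4.350, 3.630)
step 1 (dt=0.005): k1=(12.100, 36.046, 3.655), k2=(12.699, 36.316, 4.047), k3=(12.690, 36.332, 4.053), k4=(13.282, 36.616, 4.457); state += dt/6·(k1+2k2+2k3+k4)
t=0.005: state=(3.203, 4.532, 3.650)
t=0.010: state=(3.273, 4.716, 3.675)
t=0.015: state=(3.348, 4.904, 3.703)
continuing one RK4 step at a time; state shown every 40 steps (Δt=0.2):
t=0.200: state=(9.471, 13.758, 11.605)
t=0.395: state=(8.769, 3.436, 23.645)
next step: t=0.400: state=(8.501, 3.115, 23.462) — y has crossed 3.39
linear interpolation between t=0.395 (3.43578) and t=0.400 (3.11458) → t≈0.396

t = 0.396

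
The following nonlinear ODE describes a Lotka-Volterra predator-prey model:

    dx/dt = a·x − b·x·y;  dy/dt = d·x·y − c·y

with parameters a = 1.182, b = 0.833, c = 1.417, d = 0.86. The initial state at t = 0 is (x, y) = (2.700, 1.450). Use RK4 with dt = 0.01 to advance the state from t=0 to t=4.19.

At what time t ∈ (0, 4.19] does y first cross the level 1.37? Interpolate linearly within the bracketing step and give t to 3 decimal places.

t=0.000: state=(2.700, 1.450)
step 1 (dt=0.01): k1=(-0.070, 1.312), k2=(-0.085, 1.318), k3=(-0.085, 1.318), k4=(-0.099, 1.323); state += dt/6·(k1+2k2+2k3+k4)
t=0.010: state=(2.699, 1.463)
t=0.020: state=(2.698, 1.476)
t=0.030: state=(2.697, 1.490)
continuing one RK4 step at a time; state shown every 20 steps (Δt=0.2):
t=0.200: state=(2.625, 1.730)
t=0.400: state=(2.434, 2.016)
t=0.600: state=(2.157, 2.255)
t=0.800: state=(1.852, 2.398)
t=1.000: state=(1.567, 2.422)
t=1.200: state=(1.333, 2.340)
t=1.400: state=(1.158, 2.181)
t=1.600: state=(1.036, 1.983)
t=1.800: state=(0.960, 1.772)
t=2.000: state=(0.921, 1.569)
t=2.200: state=(0.913, 1.383)
t=2.210: state=(0.913, 1.374)
next step: t=2.220: state=(0.913, 1.365) — y has crossed 1.37
linear interpolation between t=2.210 (1.37411) and t=2.220 (1.36546) → t≈2.215

t = 2.215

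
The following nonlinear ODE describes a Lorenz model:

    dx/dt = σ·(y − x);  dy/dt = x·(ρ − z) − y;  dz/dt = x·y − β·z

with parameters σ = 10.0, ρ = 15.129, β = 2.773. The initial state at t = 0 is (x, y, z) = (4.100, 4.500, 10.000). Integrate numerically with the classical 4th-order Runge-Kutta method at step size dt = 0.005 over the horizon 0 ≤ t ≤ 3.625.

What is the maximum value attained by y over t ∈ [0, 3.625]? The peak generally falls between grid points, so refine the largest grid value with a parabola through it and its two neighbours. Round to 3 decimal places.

t=0.000: state=(4.100, 4.500, 10.000)
step 1 (dt=0.005): k1=(4.000, 16.529, -9.280), k2=(4.313, 16.634, -9.001), k3=(4.308, 16.635, -8.998), k4=(4.616, 16.742, -8.715); state += dt/6·(k1+2k2+2k3+k4)
t=0.005: state=(4.122, 4.583, 9.955)
t=0.010: state=(4.146, 4.667, 9.913)
t=0.015: state=(4.174, 4.753, 9.874)
continuing one RK4 step at a time; state shown every 40 steps (Δt=0.2):
t=0.200: state=(6.641, 8.410, 11.200)
t=0.400: state=(8.391, 7.645, 17.283)
t=0.600: state=(5.242, 3.831, 15.445)
t=0.800: state=(4.243, 4.581, 11.556)
t=1.000: state=(6.111, 7.466, 11.456)
t=1.200: state=(7.980, 7.926, 15.928)
t=1.400: state=(5.988, 4.714, 15.823)
t=1.600: state=(4.706, 4.770, 12.564)
t=1.800: state=(5.933, 6.941, 11.958)
t=2.000: state=(7.535, 7.722, 15.111)
t=2.200: state=(6.343, 5.347, 15.721)
t=2.400: state=(5.111, 5.025, 13.211)
t=2.600: state=(5.895, 6.639, 12.439)
t=2.800: state=(7.181, 7.430, 14.648)
t=3.000: state=(6.483, 5.751, 15.464)
t=3.200: state=(5.430, 5.277, 13.616)
t=3.400: state=(5.914, 6.458, 12.838)
t=3.600: state=(6.918, 7.163, 14.384)
t=3.625: state=(6.965, 7.093, 14.616)
largest grid value and its neighbours: y(0.280)=9.28348, y(0.285)=9.29025, y(0.290)=9.29021
parabola through these three points peaks at t≈0.287 with y≈9.29108

max y = 9.291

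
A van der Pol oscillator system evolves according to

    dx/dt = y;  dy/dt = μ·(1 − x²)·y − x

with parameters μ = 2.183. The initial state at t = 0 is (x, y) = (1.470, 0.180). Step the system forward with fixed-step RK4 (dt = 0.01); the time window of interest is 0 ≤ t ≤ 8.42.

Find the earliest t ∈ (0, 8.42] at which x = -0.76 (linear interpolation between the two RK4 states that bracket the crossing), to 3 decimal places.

t=0.000: state=(1.470, 0.180)
step 1 (dt=0.01): k1=(0.180, -1.926), k2=(0.170, -1.904), k3=(0.170, -1.904), k4=(0.161, -1.881); state += dt/6·(k1+2k2+2k3+k4)
t=0.010: state=(1.472, 0.161)
t=0.020: state=(1.473, 0.142)
t=0.030: state=(1.475, 0.124)
continuing one RK4 step at a time; state shown every 50 steps (Δt=0.5):
t=0.500: state=(1.395, -0.374)
t=1.000: state=(1.135, -0.670)
t=1.500: state=(0.673, -1.301)
t=2.000: state=(-0.444, -3.558)
t=2.080: state=(-0.745, -3.931)
next step: t=2.090: state=(-0.784, -3.959) — x has crossed -0.76
linear interpolation between t=2.080 (-0.74457) and t=2.090 (-0.78402) → t≈2.084

t = 2.084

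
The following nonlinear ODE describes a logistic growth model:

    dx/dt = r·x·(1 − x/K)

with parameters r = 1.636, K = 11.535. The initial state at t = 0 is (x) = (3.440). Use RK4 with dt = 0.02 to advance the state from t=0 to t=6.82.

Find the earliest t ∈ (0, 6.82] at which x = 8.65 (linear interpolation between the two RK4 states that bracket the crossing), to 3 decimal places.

t=0.000: state=(3.440)
step 1 (dt=0.02): k1=(3.949), k2=(3.975), k3=(3.976), k4=(4.001); state += dt/6·(k1+2k2+2k3+k4)
t=0.020: state=(3.520)
t=0.040: state=(3.600)
t=0.060: state=(3.682)
continuing one RK4 step at a time; state shown every 25 steps (Δt=0.5):
t=0.500: state=(5.659)
t=1.000: state=(7.910)
t=1.180: state=(8.599)
next step: t=1.200: state=(8.670) — x has crossed 8.65
linear interpolation between t=1.180 (8.59923) and t=1.200 (8.67027) → t≈1.194

t = 1.194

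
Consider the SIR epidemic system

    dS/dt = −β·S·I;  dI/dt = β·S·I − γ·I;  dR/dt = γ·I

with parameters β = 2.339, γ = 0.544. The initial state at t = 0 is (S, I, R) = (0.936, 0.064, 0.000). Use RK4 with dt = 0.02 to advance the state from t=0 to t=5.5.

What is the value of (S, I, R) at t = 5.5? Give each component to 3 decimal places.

(S, I, R) = (0.025, 0.132, 0.843)

t=0.000: state=(0.936, 0.064, 0.000)
step 1 (dt=0.02): k1=(-0.140, 0.105, 0.035), k2=(-0.142, 0.107, 0.035), k3=(-0.142, 0.107, 0.035), k4=(-0.144, 0.108, 0.036); state += dt/6·(k1+2k2+2k3+k4)
t=0.020: state=(0.933, 0.066, 0.001)
t=0.040: state=(0.930, 0.068, 0.001)
t=0.060: state=(0.927, 0.071, 0.002)
continuing one RK4 step at a time; state shown every 10 steps (Δt=0.2):
t=0.200: state=(0.903, 0.088, 0.008)
t=0.400: state=(0.861, 0.120, 0.019)
t=0.600: state=(0.807, 0.159, 0.035)
t=0.800: state=(0.741, 0.204, 0.054)
t=1.000: state=(0.666, 0.255, 0.079)
t=1.200: state=(0.584, 0.306, 0.110)
t=1.400: state=(0.500, 0.354, 0.146)
t=1.600: state=(0.420, 0.394, 0.187)
t=1.800: state=(0.347, 0.422, 0.231)
t=2.000: state=(0.283, 0.439, 0.278)
t=2.200: state=(0.230, 0.444, 0.326)
t=2.400: state=(0.187, 0.439, 0.374)
t=2.600: state=(0.153, 0.426, 0.421)
t=2.800: state=(0.126, 0.408, 0.467)
t=3.000: state=(0.105, 0.386, 0.510)
t=3.200: state=(0.088, 0.362, 0.550)
t=3.400: state=(0.075, 0.337, 0.588)
t=3.600: state=(0.064, 0.312, 0.624)
t=3.800: state=(0.056, 0.288, 0.656)
t=4.000: state=(0.049, 0.265, 0.686)
t=4.200: state=(0.043, 0.243, 0.714)
t=4.400: state=(0.039, 0.222, 0.739)
t=4.600: state=(0.035, 0.202, 0.762)
t=4.800: state=(0.032, 0.184, 0.783)
t=5.000: state=(0.030, 0.168, 0.803)
t=5.200: state=(0.028, 0.153, 0.820)
t=5.400: state=(0.026, 0.139, 0.836)
t=5.500: state=(0.025, 0.132, 0.843)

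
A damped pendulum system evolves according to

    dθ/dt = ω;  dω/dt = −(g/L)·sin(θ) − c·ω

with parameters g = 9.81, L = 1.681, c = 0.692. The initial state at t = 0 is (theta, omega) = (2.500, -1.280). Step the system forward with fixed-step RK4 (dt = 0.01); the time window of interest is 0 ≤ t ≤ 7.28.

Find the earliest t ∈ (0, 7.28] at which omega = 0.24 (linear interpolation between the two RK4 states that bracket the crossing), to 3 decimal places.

t=0.000: state=(2.500, -1.280)
step 1 (dt=0.01): k1=(-1.280, -2.607), k2=(-1.293, -2.628), k3=(-1.293, -2.628), k4=(-1.306, -2.649); state += dt/6·(k1+2k2+2k3+k4)
t=0.010: state=(2.487, -1.306)
t=0.020: state=(2.474, -1.333)
t=0.030: state=(2.460, -1.360)
continuing one RK4 step at a time; state shown every 25 steps (Δt=0.25):
t=0.250: state=(2.087, -2.065)
t=0.500: state=(1.452, -3.025)
t=0.750: state=(0.601, -3.657)
t=1.000: state=(-0.287, -3.251)
t=1.250: state=(-0.946, -1.933)
t=1.500: state=(-1.239, -0.420)
t=1.610: state=(-1.251, 0.198)
next step: t=1.620: state=(-1.249, 0.252) — omega has crossed 0.24
linear interpolation between t=1.610 (0.19771) and t=1.620 (0.25153) → t≈1.618

t = 1.618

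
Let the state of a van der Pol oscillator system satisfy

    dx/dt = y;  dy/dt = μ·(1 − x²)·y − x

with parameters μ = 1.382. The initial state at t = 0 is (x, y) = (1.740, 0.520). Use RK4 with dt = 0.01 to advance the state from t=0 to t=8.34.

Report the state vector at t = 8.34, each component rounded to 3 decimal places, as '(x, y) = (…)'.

t=0.000: state=(1.740, 0.520)
step 1 (dt=0.01): k1=(0.520, -3.197), k2=(0.504, -3.161), k3=(0.504, -3.161), k4=(0.488, -3.125); state += dt/6·(k1+2k2+2k3+k4)
t=0.010: state=(1.745, 0.488)
t=0.020: state=(1.750, 0.457)
t=0.030: state=(1.754, 0.427)
continuing one RK4 step at a time; state shown every 50 steps (Δt=0.5):
t=0.500: state=(1.733, -0.346)
t=1.000: state=(1.487, -0.613)
t=1.500: state=(1.114, -0.907)
t=2.000: state=(0.519, -1.579)
t=2.500: state=(-0.611, -2.979)
t=3.000: state=(-1.855, -1.205)
t=3.500: state=(-1.983, 0.260)
t=4.000: state=(-1.782, 0.497)
t=4.500: state=(-1.497, 0.652)
t=5.000: state=(-1.110, 0.929)
t=5.500: state=(-0.503, 1.614)
t=6.000: state=(0.651, 3.016)
t=6.500: state=(1.874, 1.127)
t=7.000: state=(1.983, -0.273)
t=7.500: state=(1.778, -0.500)
t=8.000: state=(1.491, -0.655)
t=8.340: state=(1.243, -0.821)

(x, y) = (1.243, -0.821)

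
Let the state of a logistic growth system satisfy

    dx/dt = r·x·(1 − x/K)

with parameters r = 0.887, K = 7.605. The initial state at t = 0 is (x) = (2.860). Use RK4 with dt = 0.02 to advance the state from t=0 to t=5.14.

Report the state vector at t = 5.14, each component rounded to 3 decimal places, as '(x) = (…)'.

(x) = (7.475)

t=0.000: state=(2.860)
step 1 (dt=0.02): k1=(1.583), k2=(1.586), k3=(1.586), k4=(1.590); state += dt/6·(k1+2k2+2k3+k4)
t=0.020: state=(2.892)
t=0.040: state=(2.924)
t=0.060: state=(2.956)
continuing one RK4 step at a time; state shown every 10 steps (Δt=0.2):
t=0.200: state=(3.183)
t=0.400: state=(3.515)
t=0.600: state=(3.852)
t=0.800: state=(4.188)
t=1.000: state=(4.518)
t=1.200: state=(4.837)
t=1.400: state=(5.141)
t=1.600: state=(5.427)
t=1.800: state=(5.692)
t=2.000: state=(5.935)
t=2.200: state=(6.154)
t=2.400: state=(6.351)
t=2.600: state=(6.526)
t=2.800: state=(6.680)
t=3.000: state=(6.815)
t=3.200: state=(6.932)
t=3.400: state=(7.033)
t=3.600: state=(7.120)
t=3.800: state=(7.195)
t=4.000: state=(7.258)
t=4.200: state=(7.313)
t=4.400: state=(7.359)
t=4.600: state=(7.398)
t=4.800: state=(7.430)
t=5.000: state=(7.458)
t=5.140: state=(7.475)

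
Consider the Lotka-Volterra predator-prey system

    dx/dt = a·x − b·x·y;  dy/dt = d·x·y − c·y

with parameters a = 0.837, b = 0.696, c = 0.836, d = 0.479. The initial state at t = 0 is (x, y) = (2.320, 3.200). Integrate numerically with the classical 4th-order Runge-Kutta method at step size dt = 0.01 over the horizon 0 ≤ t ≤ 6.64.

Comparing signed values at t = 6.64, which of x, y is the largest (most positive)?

t=0.000: state=(2.320, 3.200)
step 1 (dt=0.01): k1=(-3.225, 0.881), k2=(-3.210, 0.857), k3=(-3.210, 0.857), k4=(-3.194, 0.834); state += dt/6·(k1+2k2+2k3+k4)
t=0.010: state=(2.288, 3.209)
t=0.020: state=(2.256, 3.217)
t=0.030: state=(2.225, 3.224)
continuing one RK4 step at a time; state shown every 25 steps (Δt=0.25):
t=0.250: state=(1.621, 3.280)
t=0.500: state=(1.141, 3.134)
t=0.750: state=(0.834, 2.858)
t=1.000: state=(0.643, 2.531)
t=1.250: state=(0.525, 2.201)
t=1.500: state=(0.454, 1.893)
t=1.750: state=(0.412, 1.617)
t=2.000: state=(0.392, 1.377)
t=2.250: state=(0.387, 1.170)
t=2.500: state=(0.396, 0.995)
t=2.750: state=(0.416, 0.848)
t=3.000: state=(0.447, 0.724)
t=3.250: state=(0.490, 0.621)
t=3.500: state=(0.547, 0.536)
t=3.750: state=(0.618, 0.467)
t=4.000: state=(0.706, 0.410)
t=4.250: state=(0.814, 0.364)
t=4.500: state=(0.944, 0.328)
t=4.750: state=(1.102, 0.301)
t=5.000: state=(1.292, 0.282)
t=5.250: state=(1.518, 0.270)
t=5.500: state=(1.786, 0.267)
t=5.750: state=(2.101, 0.273)
t=6.000: state=(2.466, 0.292)
t=6.250: state=(2.882, 0.326)
t=6.500: state=(3.342, 0.383)
t=6.640: state=(3.612, 0.431)
compare at T: x=3.612, y=0.431

largest component: x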